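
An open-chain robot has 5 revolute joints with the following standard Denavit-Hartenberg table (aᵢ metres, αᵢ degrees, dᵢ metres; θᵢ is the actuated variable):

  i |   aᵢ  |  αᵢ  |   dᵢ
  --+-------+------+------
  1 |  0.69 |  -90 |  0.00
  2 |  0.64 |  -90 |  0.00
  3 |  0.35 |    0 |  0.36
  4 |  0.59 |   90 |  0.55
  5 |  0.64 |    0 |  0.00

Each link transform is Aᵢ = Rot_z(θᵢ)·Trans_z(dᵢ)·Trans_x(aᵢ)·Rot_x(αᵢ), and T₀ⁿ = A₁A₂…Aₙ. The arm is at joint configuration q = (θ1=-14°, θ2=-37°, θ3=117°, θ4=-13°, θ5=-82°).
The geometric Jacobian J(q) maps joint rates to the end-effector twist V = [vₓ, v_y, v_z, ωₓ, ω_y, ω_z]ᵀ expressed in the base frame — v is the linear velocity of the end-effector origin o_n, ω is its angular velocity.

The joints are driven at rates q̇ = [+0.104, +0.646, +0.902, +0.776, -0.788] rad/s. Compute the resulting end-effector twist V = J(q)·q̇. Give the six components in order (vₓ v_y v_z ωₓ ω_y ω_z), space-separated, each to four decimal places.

o_n = [0.8415, -1.2103, -0.0299]
J₁: ẑ×o_n = [1.2103, 0.8415, -0.0000], ω = ẑ
J2: z=[0.2419, 0.9703, 0.0000] o=[0.6695, -0.1669, 0.0000] → [-0.0290, 0.0072, -0.4193, 0.2419, 0.9703, 0.0000]
J3: z=[0.5839, -0.1456, -0.7986] o=[1.1654, -0.2906, 0.3852] → [-0.6741, 0.5011, -0.5842, 0.5839, -0.1456, -0.7986]
J4: z=[0.5839, -0.1456, -0.7986] o=[1.1771, -0.6149, 0.0020] → [-0.4708, 0.2867, -0.3965, 0.5839, -0.1456, -0.7986]
J5: z=[0.6934, -0.4222, 0.5839] o=[1.2492, -1.2228, -0.5231] → [-0.2156, -0.5800, -0.1634, 0.6934, -0.4222, 0.5839]
V = J·q̇ = [-0.6964, 1.2238, -0.9768, 0.5898, 0.7152, -1.6963]

-0.6964 1.2238 -0.9768 0.5898 0.7152 -1.6963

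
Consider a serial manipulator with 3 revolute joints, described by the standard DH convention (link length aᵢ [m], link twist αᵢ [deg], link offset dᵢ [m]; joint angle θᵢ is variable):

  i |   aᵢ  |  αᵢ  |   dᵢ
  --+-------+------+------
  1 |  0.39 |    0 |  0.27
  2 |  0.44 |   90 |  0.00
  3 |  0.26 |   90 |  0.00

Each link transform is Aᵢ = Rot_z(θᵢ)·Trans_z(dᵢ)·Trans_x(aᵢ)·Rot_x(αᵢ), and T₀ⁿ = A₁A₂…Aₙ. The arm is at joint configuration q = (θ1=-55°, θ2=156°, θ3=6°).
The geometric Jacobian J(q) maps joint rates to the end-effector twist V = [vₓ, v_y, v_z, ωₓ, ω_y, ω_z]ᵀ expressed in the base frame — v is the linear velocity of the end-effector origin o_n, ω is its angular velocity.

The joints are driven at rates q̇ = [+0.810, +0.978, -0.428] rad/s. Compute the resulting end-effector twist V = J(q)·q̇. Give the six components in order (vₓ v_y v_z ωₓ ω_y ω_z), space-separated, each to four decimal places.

o_n = [0.0904, 0.3663, 0.2972]
J₁: ẑ×o_n = [-0.3663, 0.0904, 0.0000], ω = ẑ
J2: z=[0.0000, 0.0000, 1.0000] o=[0.2237, -0.3195, 0.2700] → [-0.6857, -0.1333, 0.0000, 0.0000, 0.0000, 1.0000]
J3: z=[0.9816, 0.1908, 0.0000] o=[0.1397, 0.1124, 0.2700] → [0.0052, -0.0267, 0.2586, 0.9816, 0.1908, 0.0000]
V = J·q̇ = [-0.9696, -0.0457, -0.1107, -0.4201, -0.0817, 1.7880]

-0.9696 -0.0457 -0.1107 -0.4201 -0.0817 1.7880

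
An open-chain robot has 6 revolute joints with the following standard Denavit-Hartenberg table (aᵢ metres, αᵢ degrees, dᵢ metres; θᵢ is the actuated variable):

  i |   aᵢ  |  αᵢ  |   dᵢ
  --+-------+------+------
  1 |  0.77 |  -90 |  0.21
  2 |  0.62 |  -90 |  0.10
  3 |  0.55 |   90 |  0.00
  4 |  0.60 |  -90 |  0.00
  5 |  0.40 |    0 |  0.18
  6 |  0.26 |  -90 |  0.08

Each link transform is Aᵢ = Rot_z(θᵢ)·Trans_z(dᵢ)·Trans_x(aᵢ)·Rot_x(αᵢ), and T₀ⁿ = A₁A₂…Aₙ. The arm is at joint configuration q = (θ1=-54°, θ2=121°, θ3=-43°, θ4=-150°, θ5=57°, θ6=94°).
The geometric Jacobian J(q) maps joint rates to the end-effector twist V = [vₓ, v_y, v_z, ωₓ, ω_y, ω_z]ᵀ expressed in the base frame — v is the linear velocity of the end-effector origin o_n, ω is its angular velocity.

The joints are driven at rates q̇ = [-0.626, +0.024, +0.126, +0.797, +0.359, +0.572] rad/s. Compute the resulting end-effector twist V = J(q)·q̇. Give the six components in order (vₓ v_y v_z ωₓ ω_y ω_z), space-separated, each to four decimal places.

o_n = [0.2953, -0.6149, -0.9650]
J₁: ẑ×o_n = [0.6149, 0.2953, -0.0000], ω = ẑ
J2: z=[0.8090, 0.5878, 0.0000] o=[0.4526, -0.6229, 0.2100] → [-0.6906, 0.9506, 0.0989, 0.8090, 0.5878, 0.0000]
J3: z=[-0.5038, 0.6935, 0.5150] o=[0.3458, -0.3058, -0.3214] → [-0.2871, -0.3502, 0.1907, -0.5038, 0.6935, 0.5150]
J4: z=[0.7981, 0.1457, 0.5846] o=[0.5275, 0.0823, -0.6662] → [0.3640, 0.1027, -0.5226, 0.7981, 0.1457, 0.5846]
J5: z=[0.6015, -0.2478, -0.7595] o=[0.5070, -0.4924, -0.4950] → [0.0234, 0.4434, -0.1261, 0.6015, -0.2478, -0.7595]
J6: z=[0.6015, -0.2478, -0.7595] o=[0.3401, -0.7946, -0.7656] → [0.1858, 0.1539, 0.0970, 0.6015, -0.2478, -0.7595]
V = J·q̇ = [-0.0329, 0.1229, -0.3800, 1.1520, -0.0130, -0.8023]

-0.0329 0.1229 -0.3800 1.1520 -0.0130 -0.8023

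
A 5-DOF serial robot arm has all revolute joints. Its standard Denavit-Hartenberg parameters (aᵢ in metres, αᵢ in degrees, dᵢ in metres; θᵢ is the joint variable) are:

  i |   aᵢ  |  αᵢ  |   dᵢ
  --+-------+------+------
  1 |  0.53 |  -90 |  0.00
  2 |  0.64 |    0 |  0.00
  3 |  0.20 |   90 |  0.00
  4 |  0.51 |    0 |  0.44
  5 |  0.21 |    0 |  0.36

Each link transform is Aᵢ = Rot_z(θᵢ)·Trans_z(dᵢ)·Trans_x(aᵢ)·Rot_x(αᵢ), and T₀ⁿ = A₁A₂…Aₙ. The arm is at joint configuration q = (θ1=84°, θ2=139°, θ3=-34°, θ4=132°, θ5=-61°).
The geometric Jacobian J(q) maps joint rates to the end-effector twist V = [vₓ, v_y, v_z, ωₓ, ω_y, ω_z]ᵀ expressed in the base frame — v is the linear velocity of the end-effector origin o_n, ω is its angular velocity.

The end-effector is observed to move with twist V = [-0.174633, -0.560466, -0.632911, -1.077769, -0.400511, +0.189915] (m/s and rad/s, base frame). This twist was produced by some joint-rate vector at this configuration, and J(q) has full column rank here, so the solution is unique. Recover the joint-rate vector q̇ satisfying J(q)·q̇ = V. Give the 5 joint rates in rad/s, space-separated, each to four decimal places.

0.0530 0.8250 0.2050 -0.3130 -0.2160

o_n = [-0.4867, 0.8944, -0.5565]
J₁: ẑ×o_n = [-0.8944, -0.4867, 0.0000], ω = ẑ
J2: z=[-0.9945, 0.1045, 0.0000] o=[0.0554, 0.5271, 0.0000] → [-0.0582, -0.5535, -0.3086, -0.9945, 0.1045, 0.0000]
J3: z=[-0.9945, 0.1045, 0.0000] o=[0.0049, 0.0467, -0.4199] → [-0.0143, -0.1359, -0.7916, -0.9945, 0.1045, 0.0000]
J4: z=[0.1010, 0.9606, -0.2588] o=[-0.0005, -0.0048, -0.6131] → [0.2870, 0.1201, 0.5579, 0.1010, 0.9606, -0.2588]
J5: z=[0.1010, 0.9606, -0.2588] o=[-0.3238, 0.5454, -0.3973] → [-0.0626, 0.0583, 0.1918, 0.1010, 0.9606, -0.2588]
q̇ = J⁺·V = [0.0530, 0.8250, 0.2050, -0.3130, -0.2160]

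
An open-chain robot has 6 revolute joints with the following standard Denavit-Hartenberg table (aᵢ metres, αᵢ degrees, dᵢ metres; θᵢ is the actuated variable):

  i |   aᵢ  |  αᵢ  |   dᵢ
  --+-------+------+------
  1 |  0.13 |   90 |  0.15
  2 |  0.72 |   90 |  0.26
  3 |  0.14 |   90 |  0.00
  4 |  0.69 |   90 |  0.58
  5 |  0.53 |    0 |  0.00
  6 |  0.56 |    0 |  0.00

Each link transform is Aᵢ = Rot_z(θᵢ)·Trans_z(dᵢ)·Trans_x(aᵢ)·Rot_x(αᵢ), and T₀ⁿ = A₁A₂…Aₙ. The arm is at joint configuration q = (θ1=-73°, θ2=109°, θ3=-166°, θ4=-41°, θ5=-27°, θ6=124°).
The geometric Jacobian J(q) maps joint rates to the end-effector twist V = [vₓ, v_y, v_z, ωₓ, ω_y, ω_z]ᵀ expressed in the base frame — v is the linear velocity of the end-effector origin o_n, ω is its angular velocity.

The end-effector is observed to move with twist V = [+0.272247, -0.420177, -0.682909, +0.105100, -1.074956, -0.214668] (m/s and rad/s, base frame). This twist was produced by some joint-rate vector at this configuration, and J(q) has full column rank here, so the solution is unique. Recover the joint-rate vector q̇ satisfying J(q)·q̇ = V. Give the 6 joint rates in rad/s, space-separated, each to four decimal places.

0.2550 -0.1430 0.0670 0.5370 -0.0830 -0.9520

o_n = [-0.9750, 0.1280, -0.4936]
J₁: ẑ×o_n = [-0.1280, -0.9750, 0.0000], ω = ẑ
J2: z=[-0.9563, -0.2924, 0.0000] o=[0.0380, -0.1243, 0.1500] → [0.1882, -0.6155, -0.5375, -0.9563, -0.2924, 0.0000]
J3: z=[0.2764, -0.9042, 0.3256] o=[-0.2792, 0.0238, 0.8308] → [1.1636, 0.1396, -0.6004, 0.2764, -0.9042, 0.3256]
J4: z=[-0.9049, -0.3590, -0.2287] o=[-0.2338, -0.0086, 0.7023] → [0.4606, -0.9126, -0.3897, -0.9049, -0.3590, -0.2287]
J5: z=[-0.4210, 0.8342, 0.3562] o=[-0.7152, 0.0720, -0.0555] → [-0.3854, -0.2770, 0.1932, -0.4210, 0.8342, 0.3562]
J6: z=[-0.4210, 0.8342, 0.3562] o=[-0.4678, 0.3561, -0.4283] → [0.0268, -0.2082, 0.5192, -0.4210, 0.8342, 0.3562]
q̇ = J⁺·V = [0.2550, -0.1430, 0.0670, 0.5370, -0.0830, -0.9520]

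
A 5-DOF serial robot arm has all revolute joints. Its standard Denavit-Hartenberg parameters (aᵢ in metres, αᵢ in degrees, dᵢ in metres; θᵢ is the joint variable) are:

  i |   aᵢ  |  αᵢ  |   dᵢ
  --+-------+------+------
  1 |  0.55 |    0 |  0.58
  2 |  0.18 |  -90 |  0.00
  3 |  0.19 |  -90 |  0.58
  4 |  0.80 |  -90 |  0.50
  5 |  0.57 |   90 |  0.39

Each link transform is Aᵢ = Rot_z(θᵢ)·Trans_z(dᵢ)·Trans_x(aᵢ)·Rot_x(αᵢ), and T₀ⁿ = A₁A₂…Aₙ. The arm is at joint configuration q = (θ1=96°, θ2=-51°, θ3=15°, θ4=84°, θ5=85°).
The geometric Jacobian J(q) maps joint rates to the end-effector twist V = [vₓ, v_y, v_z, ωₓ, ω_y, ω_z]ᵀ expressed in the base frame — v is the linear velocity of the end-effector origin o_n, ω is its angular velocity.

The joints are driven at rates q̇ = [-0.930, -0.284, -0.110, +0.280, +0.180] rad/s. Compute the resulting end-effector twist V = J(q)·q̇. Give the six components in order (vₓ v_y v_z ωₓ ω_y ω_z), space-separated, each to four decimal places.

o_n = [0.2239, 0.3960, 0.6737]
J₁: ẑ×o_n = [-0.3960, 0.2239, 0.0000], ω = ẑ
J2: z=[0.0000, 0.0000, 1.0000] o=[-0.0575, 0.5470, 0.5800] → [0.1510, 0.2814, -0.0000, 0.0000, 0.0000, 1.0000]
J3: z=[-0.7071, 0.7071, 0.0000] o=[0.0698, 0.6743, 0.5800] → [0.0663, 0.0663, 0.0878, -0.7071, 0.7071, 0.0000]
J4: z=[-0.1830, -0.1830, -0.9659] o=[-0.2106, 1.2142, 0.5308] → [-0.8165, -0.3935, 0.2293, -0.1830, -0.1830, -0.9659]
J5: z=[-0.6054, -0.7532, 0.2574] o=[0.3176, 0.6172, 0.0262] → [-0.4308, 0.3679, 0.0633, -0.6054, -0.7532, 0.2574]
V = J·q̇ = [0.0119, -0.3395, 0.0659, -0.0824, -0.2646, -1.4381]

0.0119 -0.3395 0.0659 -0.0824 -0.2646 -1.4381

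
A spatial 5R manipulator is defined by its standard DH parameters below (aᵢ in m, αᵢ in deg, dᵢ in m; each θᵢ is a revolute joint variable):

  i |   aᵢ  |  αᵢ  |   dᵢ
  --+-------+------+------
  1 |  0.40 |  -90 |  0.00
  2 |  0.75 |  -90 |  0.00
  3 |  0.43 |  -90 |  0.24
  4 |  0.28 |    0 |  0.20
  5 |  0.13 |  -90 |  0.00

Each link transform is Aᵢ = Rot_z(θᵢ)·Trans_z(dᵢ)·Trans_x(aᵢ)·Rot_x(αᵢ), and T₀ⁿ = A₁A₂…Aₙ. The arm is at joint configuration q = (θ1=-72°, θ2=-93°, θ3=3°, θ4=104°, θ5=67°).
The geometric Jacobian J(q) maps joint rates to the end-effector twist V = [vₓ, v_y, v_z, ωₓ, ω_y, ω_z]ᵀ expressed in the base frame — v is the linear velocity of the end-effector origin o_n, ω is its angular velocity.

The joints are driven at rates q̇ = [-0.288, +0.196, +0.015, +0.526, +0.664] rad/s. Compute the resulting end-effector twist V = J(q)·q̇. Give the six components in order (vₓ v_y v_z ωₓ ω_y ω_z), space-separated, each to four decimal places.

0.0245 -0.3348 -0.1398 -0.9382 -0.3240 -0.3494

o_n = [-0.1098, -0.3481, 0.9690]
J₁: ẑ×o_n = [0.3481, -0.1098, 0.0000], ω = ẑ
J2: z=[0.9511, 0.3090, 0.0000] o=[0.1236, -0.3804, 0.0000] → [0.2994, -0.9216, 0.1029, 0.9511, 0.3090, 0.0000]
J3: z=[0.3086, -0.9498, 0.0523] o=[0.1115, -0.3431, 0.7490] → [-0.2087, -0.0795, -0.2117, 0.3086, -0.9498, 0.0523]
J4: z=[-0.9489, -0.3112, -0.0523] o=[0.1572, -0.5566, 1.1904] → [0.0798, -0.1961, -0.2810, -0.9489, -0.3112, -0.0523]
J5: z=[-0.9489, -0.3112, -0.0523] o=[-0.1120, -0.3631, 1.0981] → [0.0410, -0.1226, -0.0136, -0.9489, -0.3112, -0.0523]
V = J·q̇ = [0.0245, -0.3348, -0.1398, -0.9382, -0.3240, -0.3494]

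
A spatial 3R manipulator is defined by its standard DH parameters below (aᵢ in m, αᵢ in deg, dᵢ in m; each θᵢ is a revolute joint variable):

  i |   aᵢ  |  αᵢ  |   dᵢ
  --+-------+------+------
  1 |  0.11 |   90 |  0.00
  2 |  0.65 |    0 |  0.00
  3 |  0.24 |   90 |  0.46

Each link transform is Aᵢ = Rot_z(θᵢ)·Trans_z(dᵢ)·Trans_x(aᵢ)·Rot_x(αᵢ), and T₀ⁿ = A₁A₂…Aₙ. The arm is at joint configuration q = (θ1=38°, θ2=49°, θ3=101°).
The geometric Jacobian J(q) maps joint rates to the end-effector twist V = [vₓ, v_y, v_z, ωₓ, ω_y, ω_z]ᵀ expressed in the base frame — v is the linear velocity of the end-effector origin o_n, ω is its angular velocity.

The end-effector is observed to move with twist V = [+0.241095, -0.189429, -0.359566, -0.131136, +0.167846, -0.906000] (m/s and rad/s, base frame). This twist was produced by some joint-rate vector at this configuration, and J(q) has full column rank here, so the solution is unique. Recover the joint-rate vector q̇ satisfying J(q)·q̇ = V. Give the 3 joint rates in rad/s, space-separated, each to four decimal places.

-0.9060 -0.9470 0.7340

o_n = [0.5421, -0.1602, 0.6106]
J₁: ẑ×o_n = [0.1602, 0.5421, -0.0000], ω = ẑ
J2: z=[0.6157, -0.7880, 0.0000] o=[0.0867, 0.0677, 0.0000] → [-0.4811, -0.3759, 0.2186, 0.6157, -0.7880, 0.0000]
J3: z=[0.6157, -0.7880, 0.0000] o=[0.4227, 0.3303, 0.4906] → [-0.0946, -0.0739, -0.2078, 0.6157, -0.7880, 0.0000]
q̇ = J⁺·V = [-0.9060, -0.9470, 0.7340]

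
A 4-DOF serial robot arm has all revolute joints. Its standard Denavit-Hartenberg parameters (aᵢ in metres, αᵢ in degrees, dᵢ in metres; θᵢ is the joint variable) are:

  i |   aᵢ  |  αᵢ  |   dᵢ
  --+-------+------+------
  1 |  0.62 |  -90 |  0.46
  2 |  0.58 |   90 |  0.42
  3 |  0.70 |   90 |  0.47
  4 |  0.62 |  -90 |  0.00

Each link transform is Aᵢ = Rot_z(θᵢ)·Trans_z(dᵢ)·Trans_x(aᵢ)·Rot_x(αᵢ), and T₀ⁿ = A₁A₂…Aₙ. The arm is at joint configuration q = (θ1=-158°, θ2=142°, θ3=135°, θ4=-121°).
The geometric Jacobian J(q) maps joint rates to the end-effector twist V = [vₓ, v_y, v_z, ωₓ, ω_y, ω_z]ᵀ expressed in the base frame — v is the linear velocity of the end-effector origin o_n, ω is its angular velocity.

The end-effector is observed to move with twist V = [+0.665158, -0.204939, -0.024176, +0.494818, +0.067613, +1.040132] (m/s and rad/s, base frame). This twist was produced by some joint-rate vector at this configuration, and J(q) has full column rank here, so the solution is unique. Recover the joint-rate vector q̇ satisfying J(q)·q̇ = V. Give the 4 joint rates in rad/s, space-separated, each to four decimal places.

0.6100 0.0060 -0.6370 0.1650

o_n = [-0.0545, -0.7653, 0.3171]
J₁: ẑ×o_n = [0.7653, -0.0545, 0.0000], ω = ẑ
J2: z=[0.3746, -0.9272, 0.0000] o=[-0.5749, -0.2323, 0.4600] → [0.1325, 0.0535, 0.2828, 0.3746, -0.9272, 0.0000]
J3: z=[-0.5708, -0.2306, -0.7880] o=[0.0062, -0.4505, 0.1029] → [-0.2975, 0.1701, 0.1657, -0.5708, -0.2306, -0.7880]
J4: z=[0.7815, -0.4469, -0.4353] o=[-0.4383, -1.1639, 0.0373] → [0.0485, -0.3857, 0.4830, 0.7815, -0.4469, -0.4353]
q̇ = J⁺·V = [0.6100, 0.0060, -0.6370, 0.1650]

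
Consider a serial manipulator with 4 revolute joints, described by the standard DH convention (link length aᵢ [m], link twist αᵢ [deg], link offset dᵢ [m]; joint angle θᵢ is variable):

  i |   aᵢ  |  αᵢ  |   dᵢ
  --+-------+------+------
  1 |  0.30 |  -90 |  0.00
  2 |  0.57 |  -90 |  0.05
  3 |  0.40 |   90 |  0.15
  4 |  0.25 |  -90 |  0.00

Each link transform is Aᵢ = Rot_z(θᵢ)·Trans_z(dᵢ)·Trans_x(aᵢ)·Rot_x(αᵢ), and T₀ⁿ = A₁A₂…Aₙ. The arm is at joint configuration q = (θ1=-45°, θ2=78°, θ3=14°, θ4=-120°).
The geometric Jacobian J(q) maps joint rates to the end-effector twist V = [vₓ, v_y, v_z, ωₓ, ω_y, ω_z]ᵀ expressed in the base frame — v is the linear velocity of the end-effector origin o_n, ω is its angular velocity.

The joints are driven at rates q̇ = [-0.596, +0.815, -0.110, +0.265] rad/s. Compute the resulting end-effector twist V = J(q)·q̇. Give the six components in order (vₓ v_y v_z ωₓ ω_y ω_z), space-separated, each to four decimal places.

o_n = [0.3695, -0.3928, -0.8047]
J₁: ẑ×o_n = [0.3928, 0.3695, -0.0000], ω = ẑ
J2: z=[0.7071, 0.7071, 0.0000] o=[0.2121, -0.2121, 0.0000] → [-0.5690, 0.5690, -0.2390, 0.7071, 0.7071, 0.0000]
J3: z=[-0.6917, 0.6917, -0.2079] o=[0.3313, -0.2606, -0.5575] → [-0.1985, -0.1789, 0.0651, -0.6917, 0.6917, -0.2079]
J4: z=[0.7217, 0.6505, -0.2366] o=[0.2162, -0.2823, -0.9684] → [0.0803, -0.1544, -0.1795, 0.7217, 0.6505, -0.2366]
V = J·q̇ = [-0.6548, 0.2223, -0.2495, 0.8436, 0.6726, -0.6358]

-0.6548 0.2223 -0.2495 0.8436 0.6726 -0.6358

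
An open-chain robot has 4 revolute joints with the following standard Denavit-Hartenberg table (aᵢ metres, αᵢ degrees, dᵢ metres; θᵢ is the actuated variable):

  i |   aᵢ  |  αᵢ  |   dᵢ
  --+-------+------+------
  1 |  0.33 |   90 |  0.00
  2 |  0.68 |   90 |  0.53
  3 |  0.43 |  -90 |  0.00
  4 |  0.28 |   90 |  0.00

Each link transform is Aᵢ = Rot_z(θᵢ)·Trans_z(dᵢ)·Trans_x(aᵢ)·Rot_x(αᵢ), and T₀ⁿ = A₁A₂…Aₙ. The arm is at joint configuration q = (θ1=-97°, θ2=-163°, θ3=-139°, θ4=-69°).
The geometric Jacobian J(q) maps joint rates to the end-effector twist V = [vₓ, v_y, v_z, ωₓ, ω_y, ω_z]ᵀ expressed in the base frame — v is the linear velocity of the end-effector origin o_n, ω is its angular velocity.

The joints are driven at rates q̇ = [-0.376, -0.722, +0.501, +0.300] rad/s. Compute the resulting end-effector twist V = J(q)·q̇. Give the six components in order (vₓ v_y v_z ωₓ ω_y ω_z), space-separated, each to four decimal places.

o_n = [-0.1790, 0.0360, 0.1682]
J₁: ẑ×o_n = [-0.0360, -0.1790, 0.0000], ω = ẑ
J2: z=[-0.9925, 0.1219, 0.0000] o=[-0.0402, -0.3275, 0.0000] → [0.0205, 0.1669, -0.3439, -0.9925, 0.1219, 0.0000]
J3: z=[0.0356, 0.2902, 0.9563] o=[-0.4870, 0.3825, -0.1988] → [0.4378, 0.2815, -0.1017, 0.0356, 0.2902, 0.9563]
J4: z=[0.8255, 0.5307, -0.1918] o=[-0.2448, 0.0401, -0.1039] → [0.1436, -0.2373, -0.0383, 0.8255, 0.5307, -0.1918]
V = J·q̇ = [0.2612, 0.0166, 0.1859, 0.9821, 0.2166, 0.0456]

0.2612 0.0166 0.1859 0.9821 0.2166 0.0456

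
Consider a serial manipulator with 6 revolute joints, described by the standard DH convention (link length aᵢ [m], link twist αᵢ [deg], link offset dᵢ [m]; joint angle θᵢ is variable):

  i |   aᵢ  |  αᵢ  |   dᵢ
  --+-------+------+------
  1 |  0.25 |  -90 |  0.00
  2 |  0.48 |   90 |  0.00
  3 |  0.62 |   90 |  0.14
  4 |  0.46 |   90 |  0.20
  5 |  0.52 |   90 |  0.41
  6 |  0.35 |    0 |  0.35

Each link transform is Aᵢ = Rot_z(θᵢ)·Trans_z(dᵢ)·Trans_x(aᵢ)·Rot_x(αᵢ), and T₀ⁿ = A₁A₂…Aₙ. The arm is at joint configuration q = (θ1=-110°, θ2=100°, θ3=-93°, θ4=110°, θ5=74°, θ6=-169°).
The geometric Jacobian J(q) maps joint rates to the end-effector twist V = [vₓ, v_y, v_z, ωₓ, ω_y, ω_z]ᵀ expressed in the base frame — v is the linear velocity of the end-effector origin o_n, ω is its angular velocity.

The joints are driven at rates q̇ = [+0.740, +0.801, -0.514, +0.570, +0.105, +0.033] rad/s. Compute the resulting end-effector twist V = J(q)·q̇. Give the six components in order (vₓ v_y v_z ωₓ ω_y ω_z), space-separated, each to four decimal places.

1.4306 -0.7948 -0.4691 0.8153 0.0687 1.3740

o_n = [-1.0292, -0.9614, -0.3530]
J₁: ẑ×o_n = [0.9614, -1.0292, 0.0000], ω = ẑ
J2: z=[0.9397, -0.3420, 0.0000] o=[-0.0855, -0.2349, 0.0000] → [0.1207, 0.3317, -1.0055, 0.9397, -0.3420, 0.0000]
J3: z=[-0.3368, -0.9254, -0.1736] o=[-0.0570, -0.1566, -0.4727] → [-0.2505, 0.2091, -0.6286, -0.3368, -0.9254, -0.1736]
J4: z=[-0.0101, -0.1809, 0.9835] o=[-0.6879, -0.0797, -0.4651] → [0.8469, -0.3345, -0.0528, -0.0101, -0.1809, 0.9835]
J5: z=[-0.9999, -0.0036, -0.0110] o=[-0.6874, -0.5683, -0.3515] → [-0.0043, 0.0023, 0.3919, -0.9999, -0.0036, -0.0110]
J6: z=[0.0081, -0.8956, -0.4449] o=[-1.1016, -0.8011, 0.1096] → [0.3430, -0.0285, 0.0636, 0.0081, -0.8956, -0.4449]
V = J·q̇ = [1.4306, -0.7948, -0.4691, 0.8153, 0.0687, 1.3740]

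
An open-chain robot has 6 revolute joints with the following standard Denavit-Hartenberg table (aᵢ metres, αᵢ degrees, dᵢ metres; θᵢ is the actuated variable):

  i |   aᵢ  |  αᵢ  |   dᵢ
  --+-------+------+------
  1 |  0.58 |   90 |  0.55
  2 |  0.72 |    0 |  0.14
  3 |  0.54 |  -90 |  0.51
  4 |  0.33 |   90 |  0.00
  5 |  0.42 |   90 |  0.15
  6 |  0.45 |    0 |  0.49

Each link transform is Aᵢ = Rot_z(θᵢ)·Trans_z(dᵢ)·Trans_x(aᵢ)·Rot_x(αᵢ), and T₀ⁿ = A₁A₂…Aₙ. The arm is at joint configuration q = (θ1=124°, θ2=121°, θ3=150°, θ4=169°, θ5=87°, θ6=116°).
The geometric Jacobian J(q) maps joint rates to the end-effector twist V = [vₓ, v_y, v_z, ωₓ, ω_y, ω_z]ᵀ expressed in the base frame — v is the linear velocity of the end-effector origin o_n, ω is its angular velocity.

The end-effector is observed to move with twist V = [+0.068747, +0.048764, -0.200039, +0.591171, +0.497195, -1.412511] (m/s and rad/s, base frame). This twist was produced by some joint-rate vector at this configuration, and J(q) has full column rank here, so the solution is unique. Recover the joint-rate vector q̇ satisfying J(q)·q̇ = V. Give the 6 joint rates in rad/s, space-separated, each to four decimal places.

-0.4600 0.9030 0.6740 0.0240 0.9760 -0.7830

o_n = [-0.2691, 0.3045, 1.3405]
J₁: ẑ×o_n = [-0.3045, -0.2691, 0.0000], ω = ẑ
J2: z=[0.8290, 0.5592, 0.0000] o=[-0.3243, 0.4808, 0.5500] → [0.4420, -0.6553, -0.1770, 0.8290, 0.5592, 0.0000]
J3: z=[0.8290, 0.5592, 0.0000] o=[-0.0009, 0.2517, 1.1672] → [0.0969, -0.1437, 0.1938, 0.8290, 0.5592, 0.0000]
J4: z=[-0.5591, 0.8289, 0.0175] o=[0.4166, 0.5447, 0.6272] → [0.5954, 0.3868, 0.7027, -0.5591, 0.8289, 0.0175]
J5: z=[-0.8157, -0.5462, -0.1908] o=[0.3676, 0.5048, 0.9511] → [-0.2509, 0.4391, -0.1844, -0.8157, -0.5462, -0.1908]
J6: z=[-0.1191, -0.1641, 0.9792] o=[0.0075, 0.7679, 0.9514] → [0.3899, -0.2245, 0.0098, -0.1191, -0.1641, 0.9792]
q̇ = J⁺·V = [-0.4600, 0.9030, 0.6740, 0.0240, 0.9760, -0.7830]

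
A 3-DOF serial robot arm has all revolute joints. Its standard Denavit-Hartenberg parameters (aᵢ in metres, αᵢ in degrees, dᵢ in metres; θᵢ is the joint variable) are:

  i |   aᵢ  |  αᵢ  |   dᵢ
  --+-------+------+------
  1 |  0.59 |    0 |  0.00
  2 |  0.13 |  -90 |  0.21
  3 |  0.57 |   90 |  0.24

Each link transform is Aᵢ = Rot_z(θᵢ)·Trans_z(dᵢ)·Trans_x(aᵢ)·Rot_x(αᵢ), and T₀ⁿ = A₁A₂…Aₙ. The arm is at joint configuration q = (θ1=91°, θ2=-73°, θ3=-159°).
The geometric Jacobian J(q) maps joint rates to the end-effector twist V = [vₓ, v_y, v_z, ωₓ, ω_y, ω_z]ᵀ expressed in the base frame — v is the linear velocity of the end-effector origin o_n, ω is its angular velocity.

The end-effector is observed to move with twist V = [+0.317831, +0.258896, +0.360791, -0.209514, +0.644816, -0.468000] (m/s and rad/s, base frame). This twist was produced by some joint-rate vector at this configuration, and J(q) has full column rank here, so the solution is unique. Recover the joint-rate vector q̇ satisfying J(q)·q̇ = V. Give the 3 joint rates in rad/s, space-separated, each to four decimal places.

o_n = [-0.4669, 0.6939, 0.4143]
J₁: ẑ×o_n = [-0.6939, -0.4669, 0.0000], ω = ẑ
J2: z=[0.0000, 0.0000, 1.0000] o=[-0.0103, 0.5899, 0.0000] → [-0.1040, -0.4566, 0.0000, 0.0000, 0.0000, 1.0000]
J3: z=[-0.3090, 0.9511, 0.0000] o=[0.1133, 0.6301, 0.2100] → [0.1943, 0.0631, 0.5321, -0.3090, 0.9511, 0.0000]
q̇ = J⁺·V = [-0.2330, -0.2350, 0.6780]

-0.2330 -0.2350 0.6780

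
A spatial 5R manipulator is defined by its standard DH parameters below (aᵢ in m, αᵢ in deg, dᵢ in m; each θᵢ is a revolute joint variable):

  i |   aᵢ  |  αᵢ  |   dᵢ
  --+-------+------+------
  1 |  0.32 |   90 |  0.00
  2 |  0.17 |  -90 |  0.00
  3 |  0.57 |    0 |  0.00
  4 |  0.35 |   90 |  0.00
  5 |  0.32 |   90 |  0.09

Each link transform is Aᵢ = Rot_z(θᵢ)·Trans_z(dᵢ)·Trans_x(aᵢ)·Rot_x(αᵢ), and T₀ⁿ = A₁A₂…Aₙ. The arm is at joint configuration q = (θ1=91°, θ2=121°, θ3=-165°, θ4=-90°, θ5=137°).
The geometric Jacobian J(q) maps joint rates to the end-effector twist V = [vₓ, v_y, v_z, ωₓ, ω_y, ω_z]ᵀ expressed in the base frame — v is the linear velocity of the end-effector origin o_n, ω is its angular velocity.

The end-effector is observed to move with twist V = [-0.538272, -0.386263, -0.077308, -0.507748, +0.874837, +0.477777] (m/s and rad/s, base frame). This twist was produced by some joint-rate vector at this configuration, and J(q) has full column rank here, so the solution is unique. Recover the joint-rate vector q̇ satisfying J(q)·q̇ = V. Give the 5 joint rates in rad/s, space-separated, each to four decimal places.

o_n = [0.0070, 0.2998, -0.3898]
J₁: ẑ×o_n = [-0.2998, 0.0070, 0.0000], ω = ẑ
J2: z=[0.9998, 0.0175, 0.0000] o=[-0.0056, 0.3200, 0.0000] → [-0.0068, 0.3898, -0.0204, 0.9998, 0.0175, 0.0000]
J3: z=[0.0150, -0.8570, -0.5150] o=[-0.0041, 0.2324, 0.1457] → [0.4937, 0.0023, 0.0105, 0.0150, -0.8570, -0.5150]
J4: z=[0.0150, -0.8570, -0.5150] o=[0.1385, 0.5185, -0.3262] → [-0.0581, 0.0687, -0.1160, 0.0150, -0.8570, -0.5150]
J5: z=[-0.2501, -0.5019, 0.8280] o=[-0.2003, 0.5593, -0.4039] → [0.2078, 0.1752, 0.1690, -0.2501, -0.5019, 0.8280]
q̇ = J⁺·V = [0.6940, -0.6640, -0.4250, -0.2210, -0.6630]

0.6940 -0.6640 -0.4250 -0.2210 -0.6630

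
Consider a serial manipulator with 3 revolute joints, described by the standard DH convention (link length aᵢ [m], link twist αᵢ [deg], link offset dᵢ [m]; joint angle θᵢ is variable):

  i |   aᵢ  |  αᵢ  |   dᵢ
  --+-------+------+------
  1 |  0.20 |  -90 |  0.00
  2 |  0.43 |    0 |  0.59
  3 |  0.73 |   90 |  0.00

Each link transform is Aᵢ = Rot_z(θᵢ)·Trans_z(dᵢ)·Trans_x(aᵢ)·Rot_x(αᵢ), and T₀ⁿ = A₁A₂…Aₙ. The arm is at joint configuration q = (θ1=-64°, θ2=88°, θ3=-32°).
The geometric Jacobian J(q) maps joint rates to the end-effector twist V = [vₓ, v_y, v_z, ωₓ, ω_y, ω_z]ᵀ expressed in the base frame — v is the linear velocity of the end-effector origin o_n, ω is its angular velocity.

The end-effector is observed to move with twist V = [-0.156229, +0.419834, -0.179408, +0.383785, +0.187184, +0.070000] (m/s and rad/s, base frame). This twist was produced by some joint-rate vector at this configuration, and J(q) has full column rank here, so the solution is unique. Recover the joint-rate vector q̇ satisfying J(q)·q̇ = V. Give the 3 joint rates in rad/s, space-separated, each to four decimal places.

o_n = [0.8035, -0.3015, -1.0349]
J₁: ẑ×o_n = [0.3015, 0.8035, -0.0000], ω = ẑ
J2: z=[0.8988, 0.4384, 0.0000] o=[0.0877, -0.1798, 0.0000] → [-0.4537, 0.9302, -0.4232, 0.8988, 0.4384, 0.0000]
J3: z=[0.8988, 0.4384, 0.0000] o=[0.6245, 0.0654, -0.4297] → [-0.2653, 0.5439, -0.4082, 0.8988, 0.4384, 0.0000]
q̇ = J⁺·V = [0.0700, 0.3400, 0.0870]

0.0700 0.3400 0.0870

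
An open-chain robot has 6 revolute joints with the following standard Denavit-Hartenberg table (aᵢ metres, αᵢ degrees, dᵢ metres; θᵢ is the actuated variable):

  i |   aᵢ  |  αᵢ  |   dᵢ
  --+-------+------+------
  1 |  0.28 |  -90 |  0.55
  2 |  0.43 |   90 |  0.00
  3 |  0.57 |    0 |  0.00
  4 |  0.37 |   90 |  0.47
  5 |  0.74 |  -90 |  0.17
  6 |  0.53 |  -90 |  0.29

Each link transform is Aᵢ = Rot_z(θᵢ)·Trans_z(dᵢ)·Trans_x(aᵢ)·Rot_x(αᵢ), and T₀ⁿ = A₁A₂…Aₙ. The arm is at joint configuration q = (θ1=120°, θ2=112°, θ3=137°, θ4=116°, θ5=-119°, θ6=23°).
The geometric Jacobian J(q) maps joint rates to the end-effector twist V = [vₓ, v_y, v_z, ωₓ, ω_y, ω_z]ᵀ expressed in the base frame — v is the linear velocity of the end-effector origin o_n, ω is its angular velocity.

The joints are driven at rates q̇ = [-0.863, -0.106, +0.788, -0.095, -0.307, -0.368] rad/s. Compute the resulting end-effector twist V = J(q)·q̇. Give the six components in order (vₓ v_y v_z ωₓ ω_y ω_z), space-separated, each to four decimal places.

-0.6531 0.1274 0.2186 -0.4284 0.5179 -1.5489

o_n = [-0.0911, -0.5438, 0.7915]
J₁: ẑ×o_n = [0.5438, -0.0911, 0.0000], ω = ẑ
J2: z=[-0.8660, -0.5000, 0.0000] o=[-0.1400, 0.2425, 0.5500] → [-0.1208, 0.2092, 0.7054, -0.8660, -0.5000, 0.0000]
J3: z=[-0.4636, 0.8030, -0.3746] o=[-0.0595, 0.1030, 0.1513] → [0.2718, 0.3086, 0.3252, -0.4636, 0.8030, -0.3746]
J4: z=[-0.4636, 0.8030, -0.3746] o=[-0.4742, 0.0439, 0.5378] → [-0.0164, -0.0259, -0.0352, -0.4636, 0.8030, -0.3746]
J5: z=[-0.4323, 0.1641, 0.8867] o=[-0.4059, 0.6333, 0.4621] → [1.0977, 0.4216, 0.4572, -0.4323, 0.1641, 0.8867]
J6: z=[0.9012, 0.1119, 0.4187] o=[-0.4568, -0.0641, 0.7580] → [0.2046, 0.1229, -0.4732, 0.9012, 0.1119, 0.4187]
V = J·q̇ = [-0.6531, 0.1274, 0.2186, -0.4284, 0.5179, -1.5489]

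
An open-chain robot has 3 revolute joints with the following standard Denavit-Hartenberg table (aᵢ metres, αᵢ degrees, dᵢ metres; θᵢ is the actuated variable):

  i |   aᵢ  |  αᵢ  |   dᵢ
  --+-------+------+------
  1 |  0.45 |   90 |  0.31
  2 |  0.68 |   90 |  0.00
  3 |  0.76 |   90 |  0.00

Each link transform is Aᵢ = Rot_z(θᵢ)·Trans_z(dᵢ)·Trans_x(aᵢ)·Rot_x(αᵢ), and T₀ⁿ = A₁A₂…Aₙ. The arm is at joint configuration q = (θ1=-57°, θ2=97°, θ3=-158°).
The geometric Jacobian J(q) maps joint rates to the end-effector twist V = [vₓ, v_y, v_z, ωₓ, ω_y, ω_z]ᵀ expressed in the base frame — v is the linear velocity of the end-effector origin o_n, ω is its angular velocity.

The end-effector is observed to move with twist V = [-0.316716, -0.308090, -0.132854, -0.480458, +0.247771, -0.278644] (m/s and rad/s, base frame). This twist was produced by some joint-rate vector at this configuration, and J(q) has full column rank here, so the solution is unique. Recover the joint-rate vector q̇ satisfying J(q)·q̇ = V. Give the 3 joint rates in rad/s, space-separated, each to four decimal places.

o_n = [0.4855, -0.2249, 0.2855]
J₁: ẑ×o_n = [0.2249, 0.4855, -0.0000], ω = ẑ
J2: z=[-0.8387, -0.5446, 0.0000] o=[0.2451, -0.3774, 0.3100] → [0.0133, -0.0205, 0.0030, -0.8387, -0.5446, 0.0000]
J3: z=[0.5406, -0.8324, 0.1219] o=[0.2000, -0.3079, 0.9849] → [0.5721, 0.4129, 0.2826, 0.5406, -0.8324, 0.1219]
q̇ = J⁺·V = [-0.2210, 0.2680, -0.4730]

-0.2210 0.2680 -0.4730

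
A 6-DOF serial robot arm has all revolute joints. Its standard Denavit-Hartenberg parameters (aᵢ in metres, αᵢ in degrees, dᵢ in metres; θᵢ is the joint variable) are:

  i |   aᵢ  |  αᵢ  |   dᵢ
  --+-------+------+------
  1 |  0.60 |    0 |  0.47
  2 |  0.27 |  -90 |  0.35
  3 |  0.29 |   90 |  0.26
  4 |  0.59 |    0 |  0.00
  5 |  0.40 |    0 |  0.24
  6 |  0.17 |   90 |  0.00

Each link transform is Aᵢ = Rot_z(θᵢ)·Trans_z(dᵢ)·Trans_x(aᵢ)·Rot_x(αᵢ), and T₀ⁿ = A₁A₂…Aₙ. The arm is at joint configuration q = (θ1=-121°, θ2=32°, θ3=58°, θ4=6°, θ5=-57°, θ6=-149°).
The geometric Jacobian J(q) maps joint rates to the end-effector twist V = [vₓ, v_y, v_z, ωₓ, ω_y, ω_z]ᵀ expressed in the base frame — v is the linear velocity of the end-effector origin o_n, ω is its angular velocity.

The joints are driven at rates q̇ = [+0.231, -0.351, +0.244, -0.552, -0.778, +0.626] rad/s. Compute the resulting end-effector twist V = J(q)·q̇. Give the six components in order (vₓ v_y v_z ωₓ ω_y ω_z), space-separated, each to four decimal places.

-0.5517 0.2575 0.1121 0.2335 0.6012 -0.4931

o_n = [-0.2229, -1.4998, 0.1256]
J₁: ẑ×o_n = [1.4998, -0.2229, 0.0000], ω = ẑ
J2: z=[0.0000, 0.0000, 1.0000] o=[-0.3090, -0.5143, 0.4700] → [0.9855, 0.0862, -0.0000, 0.0000, 0.0000, 1.0000]
J3: z=[0.9998, 0.0175, 0.0000] o=[-0.3043, -0.7843, 0.8200] → [-0.0121, 0.6943, -0.7169, 0.9998, 0.0175, 0.0000]
J4: z=[0.0148, -0.8479, 0.5299] o=[-0.0417, -0.9334, 0.5741] → [0.6804, -0.0894, -0.1620, 0.0148, -0.8479, 0.5299]
J5: z=[0.0148, -0.8479, 0.5299] o=[0.0254, -1.2432, 0.0765] → [0.0943, -0.1323, -0.2143, 0.0148, -0.8479, 0.5299]
J6: z=[0.0148, -0.8479, 0.5299] o=[-0.2795, -1.5855, -0.0098] → [-0.1603, 0.0280, 0.0493, 0.0148, -0.8479, 0.5299]
V = J·q̇ = [-0.5517, 0.2575, 0.1121, 0.2335, 0.6012, -0.4931]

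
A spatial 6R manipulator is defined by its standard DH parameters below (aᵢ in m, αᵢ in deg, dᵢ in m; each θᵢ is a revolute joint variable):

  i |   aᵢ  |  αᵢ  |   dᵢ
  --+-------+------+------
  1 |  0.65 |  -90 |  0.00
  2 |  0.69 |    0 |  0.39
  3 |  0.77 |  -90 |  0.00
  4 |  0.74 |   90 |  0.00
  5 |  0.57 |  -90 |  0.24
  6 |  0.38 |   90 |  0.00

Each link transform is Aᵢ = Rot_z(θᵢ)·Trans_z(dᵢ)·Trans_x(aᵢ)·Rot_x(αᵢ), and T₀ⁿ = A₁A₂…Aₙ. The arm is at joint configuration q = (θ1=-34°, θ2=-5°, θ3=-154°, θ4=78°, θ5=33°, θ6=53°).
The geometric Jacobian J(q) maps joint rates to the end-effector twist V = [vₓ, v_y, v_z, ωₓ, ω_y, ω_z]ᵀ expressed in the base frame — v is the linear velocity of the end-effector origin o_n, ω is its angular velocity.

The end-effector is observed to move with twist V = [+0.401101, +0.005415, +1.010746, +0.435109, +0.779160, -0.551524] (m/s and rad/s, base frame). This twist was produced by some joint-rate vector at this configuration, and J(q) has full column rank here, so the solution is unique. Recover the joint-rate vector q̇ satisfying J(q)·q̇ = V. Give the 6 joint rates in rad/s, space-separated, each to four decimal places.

0.5440 0.2080 0.9720 -0.7150 -0.3760 -0.3990

o_n = [-0.0972, -1.1433, 0.8250]
J₁: ẑ×o_n = [1.1433, -0.0972, 0.0000], ω = ẑ
J2: z=[0.5592, 0.8290, 0.0000] o=[0.5389, -0.3635, 0.0000] → [0.6839, -0.4613, 0.0913, 0.5592, 0.8290, 0.0000]
J3: z=[0.5592, 0.8290, 0.0000] o=[1.3268, -0.4245, 0.0601] → [0.6341, -0.4277, 0.7787, 0.5592, 0.8290, 0.0000]
J4: z=[0.2971, -0.2004, 0.9336] o=[0.7309, -0.0225, 0.3361] → [0.9484, -0.9183, -0.4989, 0.2971, -0.2004, 0.9336]
J5: z=[-0.6408, 0.6830, 0.3505] o=[0.2070, -0.5423, 0.3912] → [0.5069, 0.1713, 0.5929, -0.6408, 0.6830, 0.3505]
J6: z=[0.6347, 0.2145, 0.7424] o=[-0.1929, -0.7764, 0.8008] → [0.2776, 0.0557, -0.2534, 0.6347, 0.2145, 0.7424]
q̇ = J⁺·V = [0.5440, 0.2080, 0.9720, -0.7150, -0.3760, -0.3990]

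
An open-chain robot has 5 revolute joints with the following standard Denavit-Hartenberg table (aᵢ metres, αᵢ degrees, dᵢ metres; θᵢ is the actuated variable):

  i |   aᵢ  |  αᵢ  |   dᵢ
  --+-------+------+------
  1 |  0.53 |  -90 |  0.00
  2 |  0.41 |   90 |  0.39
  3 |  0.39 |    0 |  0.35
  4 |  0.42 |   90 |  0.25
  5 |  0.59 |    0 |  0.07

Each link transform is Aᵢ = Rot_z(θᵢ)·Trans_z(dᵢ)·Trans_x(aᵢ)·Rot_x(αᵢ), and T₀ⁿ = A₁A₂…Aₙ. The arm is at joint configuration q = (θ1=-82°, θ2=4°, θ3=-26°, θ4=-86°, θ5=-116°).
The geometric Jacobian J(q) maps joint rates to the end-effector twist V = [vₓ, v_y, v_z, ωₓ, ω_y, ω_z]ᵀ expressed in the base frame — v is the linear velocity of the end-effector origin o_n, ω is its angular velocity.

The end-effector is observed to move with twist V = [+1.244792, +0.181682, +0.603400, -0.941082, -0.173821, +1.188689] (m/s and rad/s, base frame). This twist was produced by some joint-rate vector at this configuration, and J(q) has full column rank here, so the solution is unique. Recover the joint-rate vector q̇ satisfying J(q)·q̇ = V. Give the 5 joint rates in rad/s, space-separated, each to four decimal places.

0.9590 -0.9460 0.4370 -0.2050 -0.0270

o_n = [0.2573, -1.1438, 0.0252]
J₁: ẑ×o_n = [1.1438, 0.2573, -0.0000], ω = ẑ
J2: z=[0.9903, 0.1392, 0.0000] o=[0.0738, -0.5248, 0.0000] → [0.0035, -0.0250, -0.6385, 0.9903, 0.1392, 0.0000]
J3: z=[0.0097, -0.0691, 0.9976] o=[0.5169, -0.8756, -0.0286] → [0.2639, -0.2594, -0.0205, 0.0097, -0.0691, 0.9976]
J4: z=[0.0097, -0.0691, 0.9976] o=[0.3997, -1.2698, 0.2961] → [-0.1070, -0.1393, -0.0086, 0.0097, -0.0691, 0.9976]
J5: z=[0.2422, 0.9681, 0.0647] o=[-0.0054, -1.1859, 0.5565] → [-0.5170, 0.1457, -0.2442, 0.2422, 0.9681, 0.0647]
q̇ = J⁺·V = [0.9590, -0.9460, 0.4370, -0.2050, -0.0270]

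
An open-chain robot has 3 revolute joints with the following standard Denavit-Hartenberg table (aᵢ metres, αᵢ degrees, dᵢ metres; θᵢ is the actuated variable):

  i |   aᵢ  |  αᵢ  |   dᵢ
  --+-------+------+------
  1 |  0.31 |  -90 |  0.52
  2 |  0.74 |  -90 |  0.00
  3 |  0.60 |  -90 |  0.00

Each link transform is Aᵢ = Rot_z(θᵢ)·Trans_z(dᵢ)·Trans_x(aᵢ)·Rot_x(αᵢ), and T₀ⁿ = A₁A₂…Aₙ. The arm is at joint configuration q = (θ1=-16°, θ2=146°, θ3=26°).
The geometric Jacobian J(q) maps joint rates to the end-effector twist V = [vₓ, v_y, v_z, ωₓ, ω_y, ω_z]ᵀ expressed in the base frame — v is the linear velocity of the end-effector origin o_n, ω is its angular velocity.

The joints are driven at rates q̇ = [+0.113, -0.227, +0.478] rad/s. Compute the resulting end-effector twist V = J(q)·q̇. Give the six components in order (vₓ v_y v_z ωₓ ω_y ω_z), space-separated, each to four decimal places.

0.1904 -0.4110 -0.1704 -0.3195 -0.1445 0.5093

o_n = [-0.7940, -0.0459, -0.1954]
J₁: ẑ×o_n = [0.0459, -0.7940, 0.0000], ω = ẑ
J2: z=[0.2756, 0.9613, 0.0000] o=[0.2980, -0.0854, 0.5200] → [-0.6877, 0.1972, 1.0606, 0.2756, 0.9613, 0.0000]
J3: z=[-0.5375, 0.1541, 0.8290] o=[-0.2917, 0.0837, 0.1062] → [0.0610, -0.5785, 0.1471, -0.5375, 0.1541, 0.8290]
V = J·q̇ = [0.1904, -0.4110, -0.1704, -0.3195, -0.1445, 0.5093]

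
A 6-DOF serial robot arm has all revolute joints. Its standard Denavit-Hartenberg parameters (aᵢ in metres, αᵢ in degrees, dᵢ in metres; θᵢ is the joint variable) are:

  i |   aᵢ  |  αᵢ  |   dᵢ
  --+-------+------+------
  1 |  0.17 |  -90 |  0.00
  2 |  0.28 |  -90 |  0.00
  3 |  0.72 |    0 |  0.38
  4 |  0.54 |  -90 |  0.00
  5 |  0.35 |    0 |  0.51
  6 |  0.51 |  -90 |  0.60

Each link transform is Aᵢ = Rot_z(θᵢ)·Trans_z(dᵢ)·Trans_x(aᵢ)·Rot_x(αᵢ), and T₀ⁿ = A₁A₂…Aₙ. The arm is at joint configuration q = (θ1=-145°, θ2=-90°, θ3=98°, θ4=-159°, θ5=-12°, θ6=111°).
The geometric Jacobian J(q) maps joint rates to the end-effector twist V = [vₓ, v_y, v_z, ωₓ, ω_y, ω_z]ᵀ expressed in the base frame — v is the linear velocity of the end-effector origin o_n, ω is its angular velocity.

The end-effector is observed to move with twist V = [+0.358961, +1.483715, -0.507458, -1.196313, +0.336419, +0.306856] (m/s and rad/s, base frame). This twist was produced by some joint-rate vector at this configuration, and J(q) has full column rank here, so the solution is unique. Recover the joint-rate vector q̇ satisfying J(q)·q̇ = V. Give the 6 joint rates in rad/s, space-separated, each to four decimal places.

o_n = [-0.4125, 0.3816, 1.5397]
J₁: ẑ×o_n = [-0.3816, -0.4125, 0.0000], ω = ẑ
J2: z=[0.5736, -0.8192, 0.0000] o=[-0.1393, -0.0975, 0.0000] → [-1.2613, -0.8831, 0.0510, 0.5736, -0.8192, 0.0000]
J3: z=[-0.8192, -0.5736, -0.0000] o=[-0.1393, -0.0975, 0.2800] → [-0.7225, 1.0319, -0.5492, -0.8192, -0.5736, -0.0000]
J4: z=[-0.8192, -0.5736, -0.0000] o=[-0.8595, 0.2686, 0.1798] → [-0.7800, 1.1140, 0.1638, -0.8192, -0.5736, -0.0000]
J5: z=[-0.2781, 0.3971, 0.8746] o=[-0.5886, -0.1183, 0.4416] → [-0.0011, 0.4594, -0.2089, -0.2781, 0.3971, 0.8746]
J6: z=[-0.2781, 0.3971, 0.8746] o=[-0.6183, -0.2028, 1.0536] → [-0.3181, 0.3151, -0.2442, -0.2781, 0.3971, 0.8746]
q̇ = J⁺·V = [0.2640, -0.9380, 0.7870, -0.0000, -0.4390, 0.4880]

0.2640 -0.9380 0.7870 -0.0000 -0.4390 0.4880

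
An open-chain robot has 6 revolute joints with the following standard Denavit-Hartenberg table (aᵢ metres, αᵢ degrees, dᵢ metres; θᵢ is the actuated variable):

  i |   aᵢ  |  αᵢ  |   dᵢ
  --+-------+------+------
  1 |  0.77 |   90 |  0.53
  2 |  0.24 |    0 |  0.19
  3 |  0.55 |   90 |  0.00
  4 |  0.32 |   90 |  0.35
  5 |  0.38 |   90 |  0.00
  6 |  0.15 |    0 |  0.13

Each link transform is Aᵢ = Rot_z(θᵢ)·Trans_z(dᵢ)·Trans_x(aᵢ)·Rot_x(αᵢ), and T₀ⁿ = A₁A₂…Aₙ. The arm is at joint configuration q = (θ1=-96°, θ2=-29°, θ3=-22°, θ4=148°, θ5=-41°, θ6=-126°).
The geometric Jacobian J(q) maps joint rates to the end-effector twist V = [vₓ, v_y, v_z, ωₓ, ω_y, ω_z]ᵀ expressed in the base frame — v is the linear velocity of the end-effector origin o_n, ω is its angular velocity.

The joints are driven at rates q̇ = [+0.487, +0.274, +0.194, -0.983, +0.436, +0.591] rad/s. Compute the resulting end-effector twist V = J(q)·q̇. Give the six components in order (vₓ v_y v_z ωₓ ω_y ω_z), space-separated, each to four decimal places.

o_n = [-0.4305, -0.9560, 0.2980]
J₁: ẑ×o_n = [0.9560, -0.4305, 0.0000], ω = ẑ
J2: z=[-0.9945, 0.1045, 0.0000] o=[-0.0805, -0.7658, 0.5300] → [-0.0242, -0.2307, 0.2258, -0.9945, 0.1045, 0.0000]
J3: z=[-0.9945, 0.1045, 0.0000] o=[-0.2914, -0.9547, 0.4136] → [-0.0121, -0.1150, 0.0159, -0.9945, 0.1045, 0.0000]
J4: z=[0.0812, 0.7729, -0.6293] o=[-0.3276, -1.2989, -0.0138] → [0.4568, 0.0394, 0.1074, 0.0812, 0.7729, -0.6293]
J5: z=[-0.8783, -0.2430, -0.4118] o=[-0.4499, -0.8408, -0.0231] → [-0.1255, 0.2740, 0.1059, -0.8783, -0.2430, -0.4118]
J6: z=[0.2478, -0.9679, 0.0426] o=[-0.6053, -0.8654, 0.3228] → [0.0278, 0.0136, 0.1468, 0.2478, -0.9679, 0.0426]
V = J·q̇ = [-0.0307, -0.2064, 0.0923, -0.7817, -1.3888, 0.9512]

-0.0307 -0.2064 0.0923 -0.7817 -1.3888 0.9512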